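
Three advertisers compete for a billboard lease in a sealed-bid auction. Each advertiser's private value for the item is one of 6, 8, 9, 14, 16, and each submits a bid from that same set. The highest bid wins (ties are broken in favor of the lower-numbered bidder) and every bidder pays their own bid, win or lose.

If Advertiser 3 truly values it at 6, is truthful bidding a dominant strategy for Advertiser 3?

No

Consider the case where Advertiser 1 bids 6 and Advertiser 2 bids 6.
Truthful bid 6: loses but pays 6, utility -6.
Bid 8 instead: wins, pays 8, utility 6 - 8 = -2.
Since -2 > -6, bidding 8 is strictly better here, so truthful bidding is not dominant.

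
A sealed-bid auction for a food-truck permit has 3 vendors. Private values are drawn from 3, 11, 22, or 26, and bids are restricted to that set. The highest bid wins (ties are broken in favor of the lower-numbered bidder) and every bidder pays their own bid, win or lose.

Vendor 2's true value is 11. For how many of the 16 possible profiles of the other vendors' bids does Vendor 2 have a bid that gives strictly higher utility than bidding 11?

Others bid (3, 22): truth gives -11; bid 3 gives -3 > -11. Violating.
Others bid (3, 26): truth gives -11; bid 3 gives -3 > -11. Violating.
Others bid (11, 3): truth gives -11; bid 3 gives -3 > -11. Violating.
Others bid (11, 11): truth gives -11; bid 3 gives -3 > -11. Violating.
Others bid (3, 3): truth gives 0; no alternative beats it.
Others bid (3, 11): truth gives 0; no alternative beats it.
(Checking all 16 profiles: 14 have a profitable deviation, 2 do not.)

14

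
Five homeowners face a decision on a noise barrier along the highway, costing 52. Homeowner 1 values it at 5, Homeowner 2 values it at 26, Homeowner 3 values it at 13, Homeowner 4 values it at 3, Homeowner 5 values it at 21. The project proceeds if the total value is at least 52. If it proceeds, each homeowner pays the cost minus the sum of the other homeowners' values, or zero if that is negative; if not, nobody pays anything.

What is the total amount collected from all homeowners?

Total value 68 ≥ cost 52, so it is built.
Homeowner 1: others sum to 63; max(0, 52 - 63) = 0.
Homeowner 2: others sum to 42; max(0, 52 - 42) = 10.
Homeowner 3: others sum to 55; max(0, 52 - 55) = 0.
Homeowner 4: others sum to 65; max(0, 52 - 65) = 0.
Homeowner 5: others sum to 47; max(0, 52 - 47) = 5.
Total collected = 0 + 10 + 0 + 0 + 5 = 15.

15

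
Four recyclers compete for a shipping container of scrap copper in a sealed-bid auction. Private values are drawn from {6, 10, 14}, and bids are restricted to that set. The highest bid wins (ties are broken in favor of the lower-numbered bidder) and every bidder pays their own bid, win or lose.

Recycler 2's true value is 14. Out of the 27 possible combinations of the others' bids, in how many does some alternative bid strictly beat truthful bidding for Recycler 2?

Others bid (6, 6, 6): truth gives 0; bid 10 gives 4 > 0. Violating.
Others bid (6, 6, 10): truth gives 0; bid 10 gives 4 > 0. Violating.
Others bid (6, 10, 6): truth gives 0; bid 10 gives 4 > 0. Violating.
Others bid (6, 10, 10): truth gives 0; bid 10 gives 4 > 0. Violating.
Others bid (6, 6, 14): truth gives 0; no alternative beats it.
Others bid (6, 10, 14): truth gives 0; no alternative beats it.
(Checking all 27 profiles: 13 have a profitable deviation, 14 do not.)

13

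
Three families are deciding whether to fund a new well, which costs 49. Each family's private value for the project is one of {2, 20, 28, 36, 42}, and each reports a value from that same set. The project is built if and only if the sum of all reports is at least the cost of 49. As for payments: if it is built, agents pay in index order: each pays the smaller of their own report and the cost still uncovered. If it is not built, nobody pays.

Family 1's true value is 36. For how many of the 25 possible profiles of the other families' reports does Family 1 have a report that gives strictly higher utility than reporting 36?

24

Others report (2, 20): truth gives 0; report 28 gives 8 > 0. Violating.
Others report (2, 28): truth gives 0; report 20 gives 16 > 0. Violating.
Others report (2, 36): truth gives 0; report 20 gives 16 > 0. Violating.
Others report (2, 42): truth gives 0; report 20 gives 16 > 0. Violating.
Others report (2, 2): truth gives 0; no alternative beats it.
(Checking all 25 profiles: 24 have a profitable deviation, 1 does not.)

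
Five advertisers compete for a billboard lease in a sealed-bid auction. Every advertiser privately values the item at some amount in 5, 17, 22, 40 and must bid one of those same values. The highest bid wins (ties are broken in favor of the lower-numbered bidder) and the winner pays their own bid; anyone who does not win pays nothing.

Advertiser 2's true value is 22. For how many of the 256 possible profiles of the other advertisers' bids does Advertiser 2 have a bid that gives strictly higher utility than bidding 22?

8

Others bid (5, 5, 5, 5): truth gives 0; bid 17 gives 5 > 0. Violating.
Others bid (5, 5, 5, 17): truth gives 0; bid 17 gives 5 > 0. Violating.
Others bid (5, 5, 17, 5): truth gives 0; bid 17 gives 5 > 0. Violating.
Others bid (5, 5, 17, 17): truth gives 0; bid 17 gives 5 > 0. Violating.
Others bid (5, 5, 5, 22): truth gives 0; no alternative beats it.
Others bid (5, 5, 5, 40): truth gives 0; no alternative beats it.
(Checking all 256 profiles: 8 have a profitable deviation, 248 do not.)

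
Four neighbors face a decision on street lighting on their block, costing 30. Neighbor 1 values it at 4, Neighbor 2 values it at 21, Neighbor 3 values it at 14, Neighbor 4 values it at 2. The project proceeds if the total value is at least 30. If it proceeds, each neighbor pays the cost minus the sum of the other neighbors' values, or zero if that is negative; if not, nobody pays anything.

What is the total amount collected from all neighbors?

13

Total value 41 ≥ cost 30, so it is built.
Neighbor 1: others sum to 37; max(0, 30 - 37) = 0.
Neighbor 2: others sum to 20; max(0, 30 - 20) = 10.
Neighbor 3: others sum to 27; max(0, 30 - 27) = 3.
Neighbor 4: others sum to 39; max(0, 30 - 39) = 0.
Total collected = 0 + 10 + 3 + 0 = 13.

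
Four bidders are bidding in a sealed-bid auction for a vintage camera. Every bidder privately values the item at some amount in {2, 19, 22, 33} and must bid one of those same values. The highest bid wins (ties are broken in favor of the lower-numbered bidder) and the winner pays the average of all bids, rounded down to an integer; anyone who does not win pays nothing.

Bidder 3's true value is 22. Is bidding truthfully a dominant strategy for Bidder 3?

No

Consider the case where Bidder 1 bids 2, Bidder 2 bids 2 and Bidder 4 bids 2.
Truthful bid 22: wins, pays 7, utility 22 - 7 = 15.
Bid 19 instead: wins, pays 6, utility 22 - 6 = 16.
Since 16 > 15, bidding 19 is strictly better here, so truthful bidding is not dominant.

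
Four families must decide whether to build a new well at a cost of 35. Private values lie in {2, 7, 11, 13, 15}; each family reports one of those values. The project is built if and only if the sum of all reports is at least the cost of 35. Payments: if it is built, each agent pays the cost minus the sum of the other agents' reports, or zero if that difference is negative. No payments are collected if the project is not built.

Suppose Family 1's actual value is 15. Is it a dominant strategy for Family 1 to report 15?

Yes

Check each profile of the others' reports and compare truth against every alternative report.
Others report (7, 7, 7): truth gives 1, best alternative gives 0.
Others report (7, 13, 15): truth gives 15, best alternative gives 15.
Others report (7, 15, 13): truth gives 15, best alternative gives 15.
Others report (7, 15, 15): truth gives 15, best alternative gives 15.
Others report (11, 11, 13): truth gives 15, best alternative gives 15.
Others report (11, 11, 15): truth gives 15, best alternative gives 15.
(Remaining 119 profiles checked similarly; truth is weakly best in each.)
In every case the truthful report is at least as good as any alternative, so it is a dominant strategy.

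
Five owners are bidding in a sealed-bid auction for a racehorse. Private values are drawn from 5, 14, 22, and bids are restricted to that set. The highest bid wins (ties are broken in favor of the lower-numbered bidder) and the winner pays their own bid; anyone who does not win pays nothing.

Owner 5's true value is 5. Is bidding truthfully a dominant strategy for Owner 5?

Yes

Check each profile of the others' bids and compare truth against every alternative bid.
Others bid (5, 5, 5, 5): truth gives 0, best alternative gives -9.
Others bid (5, 5, 5, 14): truth gives 0, best alternative gives 0.
Others bid (5, 5, 5, 22): truth gives 0, best alternative gives 0.
Others bid (5, 5, 14, 5): truth gives 0, best alternative gives 0.
Others bid (5, 5, 14, 14): truth gives 0, best alternative gives 0.
Others bid (5, 5, 14, 22): truth gives 0, best alternative gives 0.
(Remaining 75 profiles checked similarly; truth is weakly best in each.)
In every case the truthful bid is at least as good as any alternative, so it is a dominant strategy.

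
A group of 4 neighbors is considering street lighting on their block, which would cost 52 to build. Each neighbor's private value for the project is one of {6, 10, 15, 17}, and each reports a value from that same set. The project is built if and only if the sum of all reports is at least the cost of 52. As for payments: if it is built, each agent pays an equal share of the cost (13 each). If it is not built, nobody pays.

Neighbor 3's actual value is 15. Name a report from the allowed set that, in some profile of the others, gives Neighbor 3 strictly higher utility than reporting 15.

Suppose Neighbor 1 reports 6, Neighbor 2 reports 15 and Neighbor 4 reports 15.
Report 15: project not built, utility 0.
Report 17: project built, pays 13, utility 15 - 13 = 2.
So reporting 17 beats truth here (2 > 0).

17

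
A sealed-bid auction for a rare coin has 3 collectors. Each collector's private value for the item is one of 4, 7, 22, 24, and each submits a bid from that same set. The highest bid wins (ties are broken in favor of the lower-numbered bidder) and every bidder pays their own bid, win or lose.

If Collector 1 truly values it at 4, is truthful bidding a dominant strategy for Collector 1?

No

Consider the case where Collector 2 bids 4 and Collector 3 bids 7.
Truthful bid 4: loses but pays 4, utility -4.
Bid 7 instead: wins, pays 7, utility 4 - 7 = -3.
Since -3 > -4, bidding 7 is strictly better here, so truthful bidding is not dominant.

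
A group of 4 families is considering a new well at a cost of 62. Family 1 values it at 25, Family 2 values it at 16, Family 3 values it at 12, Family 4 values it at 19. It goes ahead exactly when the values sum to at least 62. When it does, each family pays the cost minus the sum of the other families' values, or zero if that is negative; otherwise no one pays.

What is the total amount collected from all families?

Total value 72 ≥ cost 62, so it is built.
Family 1: others sum to 47; max(0, 62 - 47) = 15.
Family 2: others sum to 56; max(0, 62 - 56) = 6.
Family 3: others sum to 60; max(0, 62 - 60) = 2.
Family 4: others sum to 53; max(0, 62 - 53) = 9.
Total collected = 15 + 6 + 2 + 9 = 32.

32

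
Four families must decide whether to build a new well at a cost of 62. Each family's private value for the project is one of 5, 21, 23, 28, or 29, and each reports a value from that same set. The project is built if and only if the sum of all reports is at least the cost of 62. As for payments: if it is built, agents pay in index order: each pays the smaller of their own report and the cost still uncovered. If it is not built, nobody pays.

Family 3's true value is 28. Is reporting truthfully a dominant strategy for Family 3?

Consider the case where Family 1 reports 5, Family 2 reports 5 and Family 4 reports 29.
Truthful report 28: project built, pays 28, utility 28 - 28 = 0.
Report 23 instead: project built, pays 23, utility 28 - 23 = 5.
Since 5 > 0, reporting 23 is strictly better here, so truthful reporting is not dominant.

No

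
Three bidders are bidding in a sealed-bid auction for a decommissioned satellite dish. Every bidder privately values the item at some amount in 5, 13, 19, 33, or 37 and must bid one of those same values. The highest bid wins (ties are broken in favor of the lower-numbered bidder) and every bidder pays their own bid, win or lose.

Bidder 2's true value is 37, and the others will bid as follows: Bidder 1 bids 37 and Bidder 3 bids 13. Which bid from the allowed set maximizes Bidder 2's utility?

Bid 5: loses but pays 5, utility -5.
Bid 13: loses but pays 13, utility -13.
Bid 19: loses but pays 19, utility -19.
Bid 33: loses but pays 33, utility -33.
Bid 37: loses but pays 37, utility -37.
The best choice is 5 with utility -5.

5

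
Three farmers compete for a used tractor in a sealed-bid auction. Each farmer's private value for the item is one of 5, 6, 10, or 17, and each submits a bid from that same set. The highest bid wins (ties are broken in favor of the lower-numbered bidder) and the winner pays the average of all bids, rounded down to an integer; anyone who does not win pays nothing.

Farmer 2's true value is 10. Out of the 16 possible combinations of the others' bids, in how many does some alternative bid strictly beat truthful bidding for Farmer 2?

2

Others bid (5, 5): truth gives 4; bid 6 gives 5 > 4. Violating.
Others bid (5, 6): truth gives 3; bid 6 gives 5 > 3. Violating.
Others bid (5, 10): truth gives 2; no alternative beats it.
Others bid (5, 17): truth gives 0; no alternative beats it.
(Checking all 16 profiles: 2 have a profitable deviation, 14 do not.)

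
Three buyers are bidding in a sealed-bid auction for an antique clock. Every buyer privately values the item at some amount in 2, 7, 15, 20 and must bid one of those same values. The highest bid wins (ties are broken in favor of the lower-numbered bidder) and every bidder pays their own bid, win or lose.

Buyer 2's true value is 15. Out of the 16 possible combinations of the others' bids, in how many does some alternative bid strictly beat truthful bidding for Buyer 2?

12

Others bid (2, 2): truth gives 0; bid 7 gives 8 > 0. Violating.
Others bid (2, 7): truth gives 0; bid 7 gives 8 > 0. Violating.
Others bid (2, 20): truth gives -15; bid 2 gives -2 > -15. Violating.
Others bid (7, 20): truth gives -15; bid 2 gives -2 > -15. Violating.
Others bid (2, 15): truth gives 0; no alternative beats it.
Others bid (7, 2): truth gives 0; no alternative beats it.
(Checking all 16 profiles: 12 have a profitable deviation, 4 do not.)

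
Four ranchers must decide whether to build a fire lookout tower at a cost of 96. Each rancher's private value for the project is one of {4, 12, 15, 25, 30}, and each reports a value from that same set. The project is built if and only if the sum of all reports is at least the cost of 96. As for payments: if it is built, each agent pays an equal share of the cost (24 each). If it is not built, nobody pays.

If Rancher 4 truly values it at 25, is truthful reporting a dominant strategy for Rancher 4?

No

Consider the case where Rancher 1 reports 12, Rancher 2 reports 25 and Rancher 3 reports 30.
Truthful report 25: project not built, utility 0.
Report 30 instead: project built, pays 24, utility 25 - 24 = 1.
Since 1 > 0, reporting 30 is strictly better here, so truthful reporting is not dominant.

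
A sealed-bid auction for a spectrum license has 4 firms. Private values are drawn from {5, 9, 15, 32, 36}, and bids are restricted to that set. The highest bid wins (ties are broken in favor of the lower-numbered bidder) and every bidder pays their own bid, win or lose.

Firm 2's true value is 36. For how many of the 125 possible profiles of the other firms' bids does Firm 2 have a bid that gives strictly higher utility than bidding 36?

73

Others bid (5, 5, 5): truth gives 0; bid 9 gives 27 > 0. Violating.
Others bid (5, 5, 9): truth gives 0; bid 9 gives 27 > 0. Violating.
Others bid (5, 5, 15): truth gives 0; bid 15 gives 21 > 0. Violating.
Others bid (5, 5, 32): truth gives 0; bid 32 gives 4 > 0. Violating.
Others bid (5, 5, 36): truth gives 0; no alternative beats it.
Others bid (5, 9, 36): truth gives 0; no alternative beats it.
(Checking all 125 profiles: 73 have a profitable deviation, 52 do not.)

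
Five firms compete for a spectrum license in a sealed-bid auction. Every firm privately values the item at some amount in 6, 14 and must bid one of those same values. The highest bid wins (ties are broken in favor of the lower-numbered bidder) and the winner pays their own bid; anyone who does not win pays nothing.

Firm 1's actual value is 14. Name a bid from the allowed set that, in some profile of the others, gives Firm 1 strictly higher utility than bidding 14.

6

Suppose Firm 2 bids 6, Firm 3 bids 6, Firm 4 bids 6 and Firm 5 bids 6.
Bid 14: wins, pays 14, utility 14 - 14 = 0.
Bid 6: wins, pays 6, utility 14 - 6 = 8.
So bidding 6 beats truth here (8 > 0).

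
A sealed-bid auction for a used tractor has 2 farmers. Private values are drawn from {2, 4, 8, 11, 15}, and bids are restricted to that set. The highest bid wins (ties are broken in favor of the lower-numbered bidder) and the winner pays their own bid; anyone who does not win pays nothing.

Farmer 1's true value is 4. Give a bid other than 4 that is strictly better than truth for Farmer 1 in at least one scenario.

Suppose Farmer 2 bids 2.
Bid 4: wins, pays 4, utility 4 - 4 = 0.
Bid 2: wins, pays 2, utility 4 - 2 = 2.
So bidding 2 beats truth here (2 > 0).

2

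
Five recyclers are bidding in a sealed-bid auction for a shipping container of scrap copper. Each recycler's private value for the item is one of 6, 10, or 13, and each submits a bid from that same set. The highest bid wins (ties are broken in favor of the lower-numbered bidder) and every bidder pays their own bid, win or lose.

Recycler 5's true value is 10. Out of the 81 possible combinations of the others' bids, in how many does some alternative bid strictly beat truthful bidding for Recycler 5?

Others bid (6, 6, 6, 10): truth gives -10; bid 13 gives -3 > -10. Violating.
Others bid (6, 6, 6, 13): truth gives -10; bid 6 gives -6 > -10. Violating.
Others bid (6, 6, 10, 6): truth gives -10; bid 13 gives -3 > -10. Violating.
Others bid (6, 6, 10, 10): truth gives -10; bid 13 gives -3 > -10. Violating.
Others bid (6, 6, 6, 6): truth gives 0; no alternative beats it.
(Checking all 81 profiles: 80 have a profitable deviation, 1 does not.)

80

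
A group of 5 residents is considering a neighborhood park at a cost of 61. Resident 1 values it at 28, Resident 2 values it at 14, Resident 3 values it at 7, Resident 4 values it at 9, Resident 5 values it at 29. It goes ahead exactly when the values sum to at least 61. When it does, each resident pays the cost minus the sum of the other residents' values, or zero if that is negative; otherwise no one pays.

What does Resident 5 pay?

3

Total value 87 ≥ cost 61, so the project is built.
The other residents' values sum to 58.
Cost minus that sum is 61 - 58 = 3.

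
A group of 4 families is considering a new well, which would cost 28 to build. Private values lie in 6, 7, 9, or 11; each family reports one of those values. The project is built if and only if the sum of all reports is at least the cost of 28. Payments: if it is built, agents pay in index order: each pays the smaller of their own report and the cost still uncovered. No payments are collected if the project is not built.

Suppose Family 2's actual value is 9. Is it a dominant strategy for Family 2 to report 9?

Consider the case where Family 1 reports 6, Family 3 reports 6 and Family 4 reports 9.
Truthful report 9: project built, pays 9, utility 9 - 9 = 0.
Report 7 instead: project built, pays 7, utility 9 - 7 = 2.
Since 2 > 0, reporting 7 is strictly better here, so truthful reporting is not dominant.

No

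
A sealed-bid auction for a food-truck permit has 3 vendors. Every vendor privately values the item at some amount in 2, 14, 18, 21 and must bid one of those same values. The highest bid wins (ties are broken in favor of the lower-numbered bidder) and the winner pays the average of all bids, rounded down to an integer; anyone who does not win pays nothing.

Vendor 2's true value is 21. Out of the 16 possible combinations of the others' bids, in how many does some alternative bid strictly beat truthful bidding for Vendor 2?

6

Others bid (2, 2): truth gives 13; bid 14 gives 15 > 13. Violating.
Others bid (2, 14): truth gives 9; bid 14 gives 11 > 9. Violating.
Others bid (2, 18): truth gives 8; bid 18 gives 9 > 8. Violating.
Others bid (14, 2): truth gives 9; bid 18 gives 10 > 9. Violating.
Others bid (2, 21): truth gives 7; no alternative beats it.
Others bid (14, 21): truth gives 3; no alternative beats it.
(Checking all 16 profiles: 6 have a profitable deviation, 10 do not.)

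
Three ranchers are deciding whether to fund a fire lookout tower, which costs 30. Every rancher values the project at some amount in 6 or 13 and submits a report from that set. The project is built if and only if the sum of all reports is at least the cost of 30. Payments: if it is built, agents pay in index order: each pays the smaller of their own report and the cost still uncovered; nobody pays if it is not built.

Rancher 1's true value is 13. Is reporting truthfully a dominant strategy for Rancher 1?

Consider the case where Rancher 2 reports 13 and Rancher 3 reports 13.
Truthful report 13: project built, pays 13, utility 13 - 13 = 0.
Report 6 instead: project built, pays 6, utility 13 - 6 = 7.
Since 7 > 0, reporting 6 is strictly better here, so truthful reporting is not dominant.

No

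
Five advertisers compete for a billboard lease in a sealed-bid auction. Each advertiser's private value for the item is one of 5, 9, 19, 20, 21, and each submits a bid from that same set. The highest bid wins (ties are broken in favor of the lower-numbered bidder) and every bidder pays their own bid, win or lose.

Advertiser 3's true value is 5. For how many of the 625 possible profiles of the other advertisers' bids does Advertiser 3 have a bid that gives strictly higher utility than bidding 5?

Others bid (5, 5, 5, 5): truth gives -5; bid 9 gives -4 > -5. Violating.
Others bid (5, 5, 5, 9): truth gives -5; bid 9 gives -4 > -5. Violating.
Others bid (5, 5, 9, 5): truth gives -5; bid 9 gives -4 > -5. Violating.
Others bid (5, 5, 9, 9): truth gives -5; bid 9 gives -4 > -5. Violating.
Others bid (5, 5, 5, 19): truth gives -5; no alternative beats it.
Others bid (5, 5, 5, 20): truth gives -5; no alternative beats it.
(Checking all 625 profiles: 4 have a profitable deviation, 621 do not.)

4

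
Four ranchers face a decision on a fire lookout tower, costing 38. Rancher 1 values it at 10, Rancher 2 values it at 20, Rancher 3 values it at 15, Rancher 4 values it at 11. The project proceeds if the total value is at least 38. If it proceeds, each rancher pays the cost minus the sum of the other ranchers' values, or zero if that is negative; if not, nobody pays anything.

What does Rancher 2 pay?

2

Total value 56 ≥ cost 38, so the project is built.
The other ranchers' values sum to 36.
Cost minus that sum is 38 - 36 = 2.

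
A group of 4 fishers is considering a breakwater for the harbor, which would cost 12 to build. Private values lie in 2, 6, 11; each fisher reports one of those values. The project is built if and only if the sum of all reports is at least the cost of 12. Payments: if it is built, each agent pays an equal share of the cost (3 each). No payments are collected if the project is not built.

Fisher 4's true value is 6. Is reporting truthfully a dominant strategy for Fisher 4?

Check each profile of the others' reports and compare truth against every alternative report.
Others report (2, 2, 2): truth gives 3, best alternative gives 3.
Others report (2, 2, 6): truth gives 3, best alternative gives 3.
Others report (2, 2, 11): truth gives 3, best alternative gives 3.
Others report (2, 6, 2): truth gives 3, best alternative gives 3.
Others report (2, 6, 6): truth gives 3, best alternative gives 3.
Others report (2, 6, 11): truth gives 3, best alternative gives 3.
(Remaining 21 profiles checked similarly; truth is weakly best in each.)
In every case the truthful report is at least as good as any alternative, so it is a dominant strategy.

Yes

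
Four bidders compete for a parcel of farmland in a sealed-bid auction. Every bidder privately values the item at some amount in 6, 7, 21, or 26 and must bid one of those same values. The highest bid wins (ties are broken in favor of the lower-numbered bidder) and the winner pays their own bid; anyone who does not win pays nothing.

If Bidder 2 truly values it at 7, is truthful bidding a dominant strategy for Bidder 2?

Yes

Check each profile of the others' bids and compare truth against every alternative bid.
Others bid (6, 6, 6): truth gives 0, best alternative gives 0.
Others bid (6, 6, 7): truth gives 0, best alternative gives 0.
Others bid (6, 6, 21): truth gives 0, best alternative gives 0.
Others bid (6, 6, 26): truth gives 0, best alternative gives 0.
Others bid (6, 7, 6): truth gives 0, best alternative gives 0.
Others bid (6, 7, 7): truth gives 0, best alternative gives 0.
(Remaining 58 profiles checked similarly; truth is weakly best in each.)
In every case the truthful bid is at least as good as any alternative, so it is a dominant strategy.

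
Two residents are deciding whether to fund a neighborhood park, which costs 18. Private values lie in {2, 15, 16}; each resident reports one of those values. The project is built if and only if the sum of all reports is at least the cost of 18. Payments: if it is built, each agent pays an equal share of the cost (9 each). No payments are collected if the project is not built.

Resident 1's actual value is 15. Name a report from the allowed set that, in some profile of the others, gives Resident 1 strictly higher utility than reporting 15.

16

Suppose Resident 2 reports 2.
Report 15: project not built, utility 0.
Report 16: project built, pays 9, utility 15 - 9 = 6.
So reporting 16 beats truth here (6 > 0).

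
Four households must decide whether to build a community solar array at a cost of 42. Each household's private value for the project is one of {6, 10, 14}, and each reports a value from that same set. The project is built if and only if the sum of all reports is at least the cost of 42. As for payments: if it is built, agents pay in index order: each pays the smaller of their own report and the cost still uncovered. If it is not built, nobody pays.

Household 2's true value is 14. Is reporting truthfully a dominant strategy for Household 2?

No

Consider the case where Household 1 reports 6, Household 3 reports 14 and Household 4 reports 14.
Truthful report 14: project built, pays 14, utility 14 - 14 = 0.
Report 10 instead: project built, pays 10, utility 14 - 10 = 4.
Since 4 > 0, reporting 10 is strictly better here, so truthful reporting is not dominant.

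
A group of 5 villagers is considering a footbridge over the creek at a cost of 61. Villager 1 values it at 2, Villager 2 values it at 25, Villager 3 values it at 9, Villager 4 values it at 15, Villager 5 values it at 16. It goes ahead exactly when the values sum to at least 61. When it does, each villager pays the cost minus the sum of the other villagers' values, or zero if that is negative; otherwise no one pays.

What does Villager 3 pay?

Total value 67 ≥ cost 61, so the project is built.
The other villagers' values sum to 58.
Cost minus that sum is 61 - 58 = 3.

3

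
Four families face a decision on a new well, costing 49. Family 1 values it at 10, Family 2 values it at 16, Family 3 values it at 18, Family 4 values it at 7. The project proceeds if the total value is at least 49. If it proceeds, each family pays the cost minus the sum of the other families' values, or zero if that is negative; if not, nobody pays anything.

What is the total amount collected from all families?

Total value 51 ≥ cost 49, so it is built.
Family 1: others sum to 41; max(0, 49 - 41) = 8.
Family 2: others sum to 35; max(0, 49 - 35) = 14.
Family 3: others sum to 33; max(0, 49 - 33) = 16.
Family 4: others sum to 44; max(0, 49 - 44) = 5.
Total collected = 8 + 14 + 16 + 5 = 43.

43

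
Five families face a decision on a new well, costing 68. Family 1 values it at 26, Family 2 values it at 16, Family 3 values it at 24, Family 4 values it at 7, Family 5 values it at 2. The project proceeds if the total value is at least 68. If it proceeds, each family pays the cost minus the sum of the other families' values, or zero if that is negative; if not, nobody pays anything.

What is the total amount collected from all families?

Total value 75 ≥ cost 68, so it is built.
Family 1: others sum to 49; max(0, 68 - 49) = 19.
Family 2: others sum to 59; max(0, 68 - 59) = 9.
Family 3: others sum to 51; max(0, 68 - 51) = 17.
Family 4: others sum to 68; max(0, 68 - 68) = 0.
Family 5: others sum to 73; max(0, 68 - 73) = 0.
Total collected = 19 + 9 + 17 + 0 + 0 = 45.

45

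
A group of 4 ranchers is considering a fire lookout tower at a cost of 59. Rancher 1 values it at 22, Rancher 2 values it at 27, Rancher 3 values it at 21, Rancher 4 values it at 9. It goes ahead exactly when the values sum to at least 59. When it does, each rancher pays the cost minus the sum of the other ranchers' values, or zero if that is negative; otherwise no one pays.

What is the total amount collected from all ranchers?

10

Total value 79 ≥ cost 59, so it is built.
Rancher 1: others sum to 57; max(0, 59 - 57) = 2.
Rancher 2: others sum to 52; max(0, 59 - 52) = 7.
Rancher 3: others sum to 58; max(0, 59 - 58) = 1.
Rancher 4: others sum to 70; max(0, 59 - 70) = 0.
Total collected = 2 + 7 + 1 + 0 = 10.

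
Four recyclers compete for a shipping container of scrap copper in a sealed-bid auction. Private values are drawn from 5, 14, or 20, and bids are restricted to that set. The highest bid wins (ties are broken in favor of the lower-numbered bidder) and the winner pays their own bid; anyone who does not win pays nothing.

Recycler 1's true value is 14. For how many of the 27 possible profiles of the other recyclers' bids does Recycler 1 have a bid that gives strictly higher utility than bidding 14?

1

Others bid (5, 5, 5): truth gives 0; bid 5 gives 9 > 0. Violating.
Others bid (5, 5, 14): truth gives 0; no alternative beats it.
Others bid (5, 5, 20): truth gives 0; no alternative beats it.
(Checking all 27 profiles: 1 has a profitable deviation, 26 do not.)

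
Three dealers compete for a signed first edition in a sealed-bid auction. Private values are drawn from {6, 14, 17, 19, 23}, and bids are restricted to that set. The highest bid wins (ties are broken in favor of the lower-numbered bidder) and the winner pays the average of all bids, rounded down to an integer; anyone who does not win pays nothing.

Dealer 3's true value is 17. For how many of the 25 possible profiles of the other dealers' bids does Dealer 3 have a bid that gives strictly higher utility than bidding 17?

Others bid (6, 6): truth gives 8; bid 14 gives 9 > 8. Violating.
Others bid (6, 17): truth gives 0; bid 19 gives 3 > 0. Violating.
Others bid (6, 19): truth gives 0; bid 23 gives 1 > 0. Violating.
Others bid (14, 17): truth gives 0; bid 19 gives 1 > 0. Violating.
Others bid (6, 14): truth gives 5; no alternative beats it.
Others bid (6, 23): truth gives 0; no alternative beats it.
(Checking all 25 profiles: 7 have a profitable deviation, 18 do not.)

7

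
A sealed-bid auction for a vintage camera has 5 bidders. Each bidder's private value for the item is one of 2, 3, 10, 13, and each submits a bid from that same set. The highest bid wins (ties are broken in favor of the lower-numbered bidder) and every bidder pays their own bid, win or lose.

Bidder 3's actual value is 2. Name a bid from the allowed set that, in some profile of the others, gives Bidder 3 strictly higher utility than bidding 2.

Suppose Bidder 1 bids 2, Bidder 2 bids 2, Bidder 4 bids 2 and Bidder 5 bids 2.
Bid 2: loses but pays 2, utility -2.
Bid 3: wins, pays 3, utility 2 - 3 = -1.
So bidding 3 beats truth here (-1 > -2).

3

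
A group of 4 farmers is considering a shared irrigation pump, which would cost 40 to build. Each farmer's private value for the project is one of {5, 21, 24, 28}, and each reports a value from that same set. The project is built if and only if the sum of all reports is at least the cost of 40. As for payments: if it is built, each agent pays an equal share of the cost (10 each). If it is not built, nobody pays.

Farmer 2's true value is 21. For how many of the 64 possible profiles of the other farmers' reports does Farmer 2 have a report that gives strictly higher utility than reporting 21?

Others report (5, 5, 5): truth gives 0; report 28 gives 11 > 0. Violating.
Others report (5, 5, 21): truth gives 11; no alternative beats it.
Others report (5, 5, 24): truth gives 11; no alternative beats it.
(Checking all 64 profiles: 1 has a profitable deviation, 63 do not.)

1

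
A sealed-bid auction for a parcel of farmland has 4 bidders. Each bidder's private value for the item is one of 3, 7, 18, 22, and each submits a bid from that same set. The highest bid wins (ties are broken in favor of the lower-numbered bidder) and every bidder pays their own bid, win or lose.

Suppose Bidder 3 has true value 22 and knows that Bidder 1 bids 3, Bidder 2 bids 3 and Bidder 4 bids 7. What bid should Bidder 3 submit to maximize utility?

7

Bid 3: loses but pays 3, utility -3.
Bid 7: wins, pays 7, utility 22 - 7 = 15.
Bid 18: wins, pays 18, utility 22 - 18 = 4.
Bid 22: wins, pays 22, utility 22 - 22 = 0.
The best choice is 7 with utility 15.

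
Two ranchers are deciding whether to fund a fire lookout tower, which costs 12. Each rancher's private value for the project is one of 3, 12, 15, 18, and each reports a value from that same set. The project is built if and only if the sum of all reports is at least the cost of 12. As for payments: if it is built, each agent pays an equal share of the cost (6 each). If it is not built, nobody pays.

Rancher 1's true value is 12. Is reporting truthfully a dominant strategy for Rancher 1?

Yes

Check each profile of the others' reports and compare truth against every alternative report.
Others report (3): truth gives 6, best alternative gives 6.
Others report (12): truth gives 6, best alternative gives 6.
Others report (15): truth gives 6, best alternative gives 6.
Others report (18): truth gives 6, best alternative gives 6.
In every case the truthful report is at least as good as any alternative, so it is a dominant strategy.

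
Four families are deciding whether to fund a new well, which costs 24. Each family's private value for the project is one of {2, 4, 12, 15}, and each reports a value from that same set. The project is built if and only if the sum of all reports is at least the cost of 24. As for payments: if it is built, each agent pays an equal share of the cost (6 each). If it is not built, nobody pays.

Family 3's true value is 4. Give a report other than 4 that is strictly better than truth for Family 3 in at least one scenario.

2

Suppose Family 1 reports 2, Family 2 reports 4 and Family 4 reports 15.
Report 4: project built, pays 6, utility 4 - 6 = -2.
Report 2: project not built, utility 0.
So reporting 2 beats truth here (0 > -2).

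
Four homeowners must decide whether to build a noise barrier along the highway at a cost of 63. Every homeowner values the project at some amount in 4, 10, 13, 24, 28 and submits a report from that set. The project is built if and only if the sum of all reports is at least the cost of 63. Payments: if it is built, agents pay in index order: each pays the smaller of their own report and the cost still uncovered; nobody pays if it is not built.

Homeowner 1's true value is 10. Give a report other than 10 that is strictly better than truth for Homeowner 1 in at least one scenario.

4

Suppose Homeowner 2 reports 4, Homeowner 3 reports 28 and Homeowner 4 reports 28.
Report 10: project built, pays 10, utility 10 - 10 = 0.
Report 4: project built, pays 4, utility 10 - 4 = 6.
So reporting 4 beats truth here (6 > 0).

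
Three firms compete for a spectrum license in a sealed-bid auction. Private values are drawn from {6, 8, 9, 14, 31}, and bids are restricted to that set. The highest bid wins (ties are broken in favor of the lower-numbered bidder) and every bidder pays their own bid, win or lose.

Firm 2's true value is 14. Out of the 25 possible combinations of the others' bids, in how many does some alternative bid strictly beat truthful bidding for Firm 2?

Others bid (6, 6): truth gives 0; bid 8 gives 6 > 0. Violating.
Others bid (6, 8): truth gives 0; bid 8 gives 6 > 0. Violating.
Others bid (6, 9): truth gives 0; bid 9 gives 5 > 0. Violating.
Others bid (6, 31): truth gives -14; bid 6 gives -6 > -14. Violating.
Others bid (6, 14): truth gives 0; no alternative beats it.
Others bid (8, 14): truth gives 0; no alternative beats it.
(Checking all 25 profiles: 19 have a profitable deviation, 6 do not.)

19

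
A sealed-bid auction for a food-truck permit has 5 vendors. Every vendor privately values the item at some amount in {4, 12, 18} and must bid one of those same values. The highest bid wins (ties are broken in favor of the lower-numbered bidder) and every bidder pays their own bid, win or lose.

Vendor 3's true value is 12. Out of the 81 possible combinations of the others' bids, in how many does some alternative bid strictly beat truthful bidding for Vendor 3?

77

Others bid (4, 4, 4, 18): truth gives -12; bid 4 gives -4 > -12. Violating.
Others bid (4, 4, 12, 18): truth gives -12; bid 4 gives -4 > -12. Violating.
Others bid (4, 4, 18, 4): truth gives -12; bid 4 gives -4 > -12. Violating.
Others bid (4, 4, 18, 12): truth gives -12; bid 4 gives -4 > -12. Violating.
Others bid (4, 4, 4, 4): truth gives 0; no alternative beats it.
Others bid (4, 4, 4, 12): truth gives 0; no alternative beats it.
(Checking all 81 profiles: 77 have a profitable deviation, 4 do not.)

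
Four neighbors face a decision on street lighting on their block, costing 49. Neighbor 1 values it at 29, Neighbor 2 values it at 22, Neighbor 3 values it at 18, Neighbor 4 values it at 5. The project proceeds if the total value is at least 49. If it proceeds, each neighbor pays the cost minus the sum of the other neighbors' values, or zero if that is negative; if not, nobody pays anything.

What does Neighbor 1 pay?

4

Total value 74 ≥ cost 49, so the project is built.
The other neighbors' values sum to 45.
Cost minus that sum is 49 - 45 = 4.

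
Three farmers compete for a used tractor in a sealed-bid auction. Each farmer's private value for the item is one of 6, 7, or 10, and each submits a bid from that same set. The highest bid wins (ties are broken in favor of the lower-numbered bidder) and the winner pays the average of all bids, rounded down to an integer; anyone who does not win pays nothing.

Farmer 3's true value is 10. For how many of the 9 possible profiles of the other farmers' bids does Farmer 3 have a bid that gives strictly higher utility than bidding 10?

Others bid (6, 6): truth gives 3; bid 7 gives 4 > 3. Violating.
Others bid (6, 7): truth gives 3; no alternative beats it.
Others bid (6, 10): truth gives 0; no alternative beats it.
(Checking all 9 profiles: 1 has a profitable deviation, 8 do not.)

1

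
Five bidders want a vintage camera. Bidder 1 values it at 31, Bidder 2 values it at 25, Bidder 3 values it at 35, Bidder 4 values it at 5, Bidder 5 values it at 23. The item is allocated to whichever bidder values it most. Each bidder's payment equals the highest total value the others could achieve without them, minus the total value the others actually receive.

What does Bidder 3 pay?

31

Bidder 3 has the highest value and receives the item.
Without Bidder 3, the item would go to the next-highest value, 31, so the others could achieve 31.
With Bidder 3 present and winning, the others receive nothing, so their total is 0.
Payment = 31 - 0 = 31.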